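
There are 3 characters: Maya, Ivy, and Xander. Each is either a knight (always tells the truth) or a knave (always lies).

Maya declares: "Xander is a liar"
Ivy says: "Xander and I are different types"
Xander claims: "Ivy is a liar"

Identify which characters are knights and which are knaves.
Maya is a knight.
Ivy is a knight.
Xander is a knave.

Verification:
- Maya (knight) says "Xander is a liar" - this is TRUE because Xander is a knave.
- Ivy (knight) says "Xander and I are different types" - this is TRUE because Ivy is a knight and Xander is a knave.
- Xander (knave) says "Ivy is a liar" - this is FALSE (a lie) because Ivy is a knight.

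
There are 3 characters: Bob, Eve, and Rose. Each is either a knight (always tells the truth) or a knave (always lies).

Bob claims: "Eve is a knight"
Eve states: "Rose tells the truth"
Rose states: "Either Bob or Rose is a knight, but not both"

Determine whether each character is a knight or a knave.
Bob is a knave.
Eve is a knave.
Rose is a knave.

Verification:
- Bob (knave) says "Eve is a knight" - this is FALSE (a lie) because Eve is a knave.
- Eve (knave) says "Rose tells the truth" - this is FALSE (a lie) because Rose is a knave.
- Rose (knave) says "Either Bob or Rose is a knight, but not both" - this is FALSE (a lie) because Bob is a knave and Rose is a knave.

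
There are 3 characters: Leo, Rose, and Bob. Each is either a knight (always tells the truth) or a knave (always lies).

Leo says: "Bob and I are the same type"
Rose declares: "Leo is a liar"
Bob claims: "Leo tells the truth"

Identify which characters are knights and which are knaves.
Leo is a knight.
Rose is a knave.
Bob is a knight.

Verification:
- Leo (knight) says "Bob and I are the same type" - this is TRUE because Leo is a knight and Bob is a knight.
- Rose (knave) says "Leo is a liar" - this is FALSE (a lie) because Leo is a knight.
- Bob (knight) says "Leo tells the truth" - this is TRUE because Leo is a knight.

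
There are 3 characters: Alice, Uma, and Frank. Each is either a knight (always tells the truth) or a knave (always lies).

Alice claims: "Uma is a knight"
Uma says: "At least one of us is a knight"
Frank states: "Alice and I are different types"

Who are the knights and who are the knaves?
Alice is a knave.
Uma is a knave.
Frank is a knave.

Verification:
- Alice (knave) says "Uma is a knight" - this is FALSE (a lie) because Uma is a knave.
- Uma (knave) says "At least one of us is a knight" - this is FALSE (a lie) because no one is a knight.
- Frank (knave) says "Alice and I are different types" - this is FALSE (a lie) because Frank is a knave and Alice is a knave.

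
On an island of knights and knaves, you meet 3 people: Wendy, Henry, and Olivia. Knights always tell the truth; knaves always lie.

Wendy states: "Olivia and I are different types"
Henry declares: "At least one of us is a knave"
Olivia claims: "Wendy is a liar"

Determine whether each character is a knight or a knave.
Wendy is a knight.
Henry is a knight.
Olivia is a knave.

Verification:
- Wendy (knight) says "Olivia and I are different types" - this is TRUE because Wendy is a knight and Olivia is a knave.
- Henry (knight) says "At least one of us is a knave" - this is TRUE because Olivia is a knave.
- Olivia (knave) says "Wendy is a liar" - this is FALSE (a lie) because Wendy is a knight.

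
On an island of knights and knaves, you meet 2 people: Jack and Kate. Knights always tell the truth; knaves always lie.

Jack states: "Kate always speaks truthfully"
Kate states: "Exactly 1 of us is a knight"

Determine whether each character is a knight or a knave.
Jack is a knave.
Kate is a knave.

Verification:
- Jack (knave) says "Kate always speaks truthfully" - this is FALSE (a lie) because Kate is a knave.
- Kate (knave) says "Exactly 1 of us is a knight" - this is FALSE (a lie) because there are 0 knights.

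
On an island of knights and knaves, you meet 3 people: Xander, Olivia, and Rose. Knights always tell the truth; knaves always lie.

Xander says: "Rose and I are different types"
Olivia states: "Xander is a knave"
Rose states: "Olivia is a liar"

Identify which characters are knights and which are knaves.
Xander is a knave.
Olivia is a knight.
Rose is a knave.

Verification:
- Xander (knave) says "Rose and I are different types" - this is FALSE (a lie) because Xander is a knave and Rose is a knave.
- Olivia (knight) says "Xander is a knave" - this is TRUE because Xander is a knave.
- Rose (knave) says "Olivia is a liar" - this is FALSE (a lie) because Olivia is a knight.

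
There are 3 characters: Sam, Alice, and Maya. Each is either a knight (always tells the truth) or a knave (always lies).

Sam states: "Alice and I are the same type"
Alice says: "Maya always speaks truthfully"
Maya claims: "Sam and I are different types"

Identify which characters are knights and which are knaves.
Sam is a knave.
Alice is a knight.
Maya is a knight.

Verification:
- Sam (knave) says "Alice and I are the same type" - this is FALSE (a lie) because Sam is a knave and Alice is a knight.
- Alice (knight) says "Maya always speaks truthfully" - this is TRUE because Maya is a knight.
- Maya (knight) says "Sam and I are different types" - this is TRUE because Maya is a knight and Sam is a knave.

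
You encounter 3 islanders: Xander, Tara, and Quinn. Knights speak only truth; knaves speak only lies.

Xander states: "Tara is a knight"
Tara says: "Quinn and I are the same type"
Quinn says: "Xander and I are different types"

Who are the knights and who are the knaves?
Xander is a knave.
Tara is a knave.
Quinn is a knight.

Verification:
- Xander (knave) says "Tara is a knight" - this is FALSE (a lie) because Tara is a knave.
- Tara (knave) says "Quinn and I are the same type" - this is FALSE (a lie) because Tara is a knave and Quinn is a knight.
- Quinn (knight) says "Xander and I are different types" - this is TRUE because Quinn is a knight and Xander is a knave.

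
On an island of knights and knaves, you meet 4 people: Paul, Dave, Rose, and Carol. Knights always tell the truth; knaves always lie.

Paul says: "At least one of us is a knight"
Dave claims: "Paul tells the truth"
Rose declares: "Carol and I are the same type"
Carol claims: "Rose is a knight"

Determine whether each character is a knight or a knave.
Paul is a knight.
Dave is a knight.
Rose is a knight.
Carol is a knight.

Verification:
- Paul (knight) says "At least one of us is a knight" - this is TRUE because Paul, Dave, Rose, and Carol are knights.
- Dave (knight) says "Paul tells the truth" - this is TRUE because Paul is a knight.
- Rose (knight) says "Carol and I are the same type" - this is TRUE because Rose is a knight and Carol is a knight.
- Carol (knight) says "Rose is a knight" - this is TRUE because Rose is a knight.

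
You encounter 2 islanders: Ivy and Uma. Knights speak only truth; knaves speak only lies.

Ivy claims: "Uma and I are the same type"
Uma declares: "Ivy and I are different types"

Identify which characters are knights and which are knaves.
Ivy is a knave.
Uma is a knight.

Verification:
- Ivy (knave) says "Uma and I are the same type" - this is FALSE (a lie) because Ivy is a knave and Uma is a knight.
- Uma (knight) says "Ivy and I are different types" - this is TRUE because Uma is a knight and Ivy is a knave.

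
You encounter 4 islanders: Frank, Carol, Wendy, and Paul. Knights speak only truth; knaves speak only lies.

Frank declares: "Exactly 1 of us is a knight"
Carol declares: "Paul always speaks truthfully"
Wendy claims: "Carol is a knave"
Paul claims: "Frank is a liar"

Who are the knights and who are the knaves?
Frank is a knave.
Carol is a knight.
Wendy is a knave.
Paul is a knight.

Verification:
- Frank (knave) says "Exactly 1 of us is a knight" - this is FALSE (a lie) because there are 2 knights.
- Carol (knight) says "Paul always speaks truthfully" - this is TRUE because Paul is a knight.
- Wendy (knave) says "Carol is a knave" - this is FALSE (a lie) because Carol is a knight.
- Paul (knight) says "Frank is a liar" - this is TRUE because Frank is a knave.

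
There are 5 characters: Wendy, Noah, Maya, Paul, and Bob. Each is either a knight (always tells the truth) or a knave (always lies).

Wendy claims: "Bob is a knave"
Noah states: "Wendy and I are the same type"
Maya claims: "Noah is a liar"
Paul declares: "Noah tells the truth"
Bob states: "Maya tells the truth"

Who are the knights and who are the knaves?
Wendy is a knight.
Noah is a knight.
Maya is a knave.
Paul is a knight.
Bob is a knave.

Verification:
- Wendy (knight) says "Bob is a knave" - this is TRUE because Bob is a knave.
- Noah (knight) says "Wendy and I are the same type" - this is TRUE because Noah is a knight and Wendy is a knight.
- Maya (knave) says "Noah is a liar" - this is FALSE (a lie) because Noah is a knight.
- Paul (knight) says "Noah tells the truth" - this is TRUE because Noah is a knight.
- Bob (knave) says "Maya tells the truth" - this is FALSE (a lie) because Maya is a knave.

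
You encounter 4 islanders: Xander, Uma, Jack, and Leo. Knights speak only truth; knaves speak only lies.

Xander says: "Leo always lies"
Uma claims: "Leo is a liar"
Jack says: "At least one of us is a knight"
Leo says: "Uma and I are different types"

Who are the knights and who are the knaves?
Xander is a knave.
Uma is a knave.
Jack is a knight.
Leo is a knight.

Verification:
- Xander (knave) says "Leo always lies" - this is FALSE (a lie) because Leo is a knight.
- Uma (knave) says "Leo is a liar" - this is FALSE (a lie) because Leo is a knight.
- Jack (knight) says "At least one of us is a knight" - this is TRUE because Jack and Leo are knights.
- Leo (knight) says "Uma and I are different types" - this is TRUE because Leo is a knight and Uma is a knave.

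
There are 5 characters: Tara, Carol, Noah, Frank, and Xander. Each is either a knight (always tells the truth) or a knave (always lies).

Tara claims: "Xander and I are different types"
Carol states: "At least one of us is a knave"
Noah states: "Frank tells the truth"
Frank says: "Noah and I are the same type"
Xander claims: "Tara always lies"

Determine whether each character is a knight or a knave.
Tara is a knight.
Carol is a knight.
Noah is a knight.
Frank is a knight.
Xander is a knave.

Verification:
- Tara (knight) says "Xander and I are different types" - this is TRUE because Tara is a knight and Xander is a knave.
- Carol (knight) says "At least one of us is a knave" - this is TRUE because Xander is a knave.
- Noah (knight) says "Frank tells the truth" - this is TRUE because Frank is a knight.
- Frank (knight) says "Noah and I are the same type" - this is TRUE because Frank is a knight and Noah is a knight.
- Xander (knave) says "Tara always lies" - this is FALSE (a lie) because Tara is a knight.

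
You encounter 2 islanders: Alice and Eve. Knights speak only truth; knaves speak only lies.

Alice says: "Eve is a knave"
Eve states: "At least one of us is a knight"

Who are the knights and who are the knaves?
Alice is a knave.
Eve is a knight.

Verification:
- Alice (knave) says "Eve is a knave" - this is FALSE (a lie) because Eve is a knight.
- Eve (knight) says "At least one of us is a knight" - this is TRUE because Eve is a knight.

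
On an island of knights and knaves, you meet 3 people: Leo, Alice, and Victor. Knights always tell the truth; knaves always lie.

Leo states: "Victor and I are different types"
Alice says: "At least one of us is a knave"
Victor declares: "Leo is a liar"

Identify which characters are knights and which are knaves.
Leo is a knight.
Alice is a knight.
Victor is a knave.

Verification:
- Leo (knight) says "Victor and I are different types" - this is TRUE because Leo is a knight and Victor is a knave.
- Alice (knight) says "At least one of us is a knave" - this is TRUE because Victor is a knave.
- Victor (knave) says "Leo is a liar" - this is FALSE (a lie) because Leo is a knight.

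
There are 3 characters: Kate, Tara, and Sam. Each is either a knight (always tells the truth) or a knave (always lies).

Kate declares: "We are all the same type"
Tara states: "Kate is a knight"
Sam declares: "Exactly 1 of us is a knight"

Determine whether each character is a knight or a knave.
Kate is a knave.
Tara is a knave.
Sam is a knight.

Verification:
- Kate (knave) says "We are all the same type" - this is FALSE (a lie) because Sam is a knight and Kate and Tara are knaves.
- Tara (knave) says "Kate is a knight" - this is FALSE (a lie) because Kate is a knave.
- Sam (knight) says "Exactly 1 of us is a knight" - this is TRUE because there are 1 knights.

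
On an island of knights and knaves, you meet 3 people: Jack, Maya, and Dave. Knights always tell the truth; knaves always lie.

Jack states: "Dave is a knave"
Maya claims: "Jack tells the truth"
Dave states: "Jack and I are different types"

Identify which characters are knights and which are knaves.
Jack is a knave.
Maya is a knave.
Dave is a knight.

Verification:
- Jack (knave) says "Dave is a knave" - this is FALSE (a lie) because Dave is a knight.
- Maya (knave) says "Jack tells the truth" - this is FALSE (a lie) because Jack is a knave.
- Dave (knight) says "Jack and I are different types" - this is TRUE because Dave is a knight and Jack is a knave.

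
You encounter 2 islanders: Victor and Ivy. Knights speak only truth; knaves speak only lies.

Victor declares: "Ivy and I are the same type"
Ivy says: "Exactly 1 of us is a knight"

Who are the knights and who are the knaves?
Victor is a knave.
Ivy is a knight.

Verification:
- Victor (knave) says "Ivy and I are the same type" - this is FALSE (a lie) because Victor is a knave and Ivy is a knight.
- Ivy (knight) says "Exactly 1 of us is a knight" - this is TRUE because there are 1 knights.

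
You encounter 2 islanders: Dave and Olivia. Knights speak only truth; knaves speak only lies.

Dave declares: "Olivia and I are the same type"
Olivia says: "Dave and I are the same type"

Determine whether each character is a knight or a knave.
Dave is a knight.
Olivia is a knight.

Verification:
- Dave (knight) says "Olivia and I are the same type" - this is TRUE because Dave is a knight and Olivia is a knight.
- Olivia (knight) says "Dave and I are the same type" - this is TRUE because Olivia is a knight and Dave is a knight.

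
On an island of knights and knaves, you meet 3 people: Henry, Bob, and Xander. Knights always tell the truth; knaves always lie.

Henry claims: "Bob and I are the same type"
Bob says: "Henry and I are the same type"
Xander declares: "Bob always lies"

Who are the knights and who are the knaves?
Henry is a knight.
Bob is a knight.
Xander is a knave.

Verification:
- Henry (knight) says "Bob and I are the same type" - this is TRUE because Henry is a knight and Bob is a knight.
- Bob (knight) says "Henry and I are the same type" - this is TRUE because Bob is a knight and Henry is a knight.
- Xander (knave) says "Bob always lies" - this is FALSE (a lie) because Bob is a knight.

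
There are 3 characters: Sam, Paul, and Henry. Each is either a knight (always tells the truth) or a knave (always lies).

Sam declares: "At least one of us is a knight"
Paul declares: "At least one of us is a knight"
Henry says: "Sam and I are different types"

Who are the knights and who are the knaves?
Sam is a knave.
Paul is a knave.
Henry is a knave.

Verification:
- Sam (knave) says "At least one of us is a knight" - this is FALSE (a lie) because no one is a knight.
- Paul (knave) says "At least one of us is a knight" - this is FALSE (a lie) because no one is a knight.
- Henry (knave) says "Sam and I are different types" - this is FALSE (a lie) because Henry is a knave and Sam is a knave.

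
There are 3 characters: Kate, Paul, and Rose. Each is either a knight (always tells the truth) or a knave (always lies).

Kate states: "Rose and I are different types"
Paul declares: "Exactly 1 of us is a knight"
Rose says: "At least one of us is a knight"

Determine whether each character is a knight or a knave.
Kate is a knave.
Paul is a knave.
Rose is a knave.

Verification:
- Kate (knave) says "Rose and I are different types" - this is FALSE (a lie) because Kate is a knave and Rose is a knave.
- Paul (knave) says "Exactly 1 of us is a knight" - this is FALSE (a lie) because there are 0 knights.
- Rose (knave) says "At least one of us is a knight" - this is FALSE (a lie) because no one is a knight.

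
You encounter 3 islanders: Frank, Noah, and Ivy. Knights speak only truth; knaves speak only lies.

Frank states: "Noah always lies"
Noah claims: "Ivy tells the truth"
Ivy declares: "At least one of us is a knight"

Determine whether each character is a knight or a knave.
Frank is a knave.
Noah is a knight.
Ivy is a knight.

Verification:
- Frank (knave) says "Noah always lies" - this is FALSE (a lie) because Noah is a knight.
- Noah (knight) says "Ivy tells the truth" - this is TRUE because Ivy is a knight.
- Ivy (knight) says "At least one of us is a knight" - this is TRUE because Noah and Ivy are knights.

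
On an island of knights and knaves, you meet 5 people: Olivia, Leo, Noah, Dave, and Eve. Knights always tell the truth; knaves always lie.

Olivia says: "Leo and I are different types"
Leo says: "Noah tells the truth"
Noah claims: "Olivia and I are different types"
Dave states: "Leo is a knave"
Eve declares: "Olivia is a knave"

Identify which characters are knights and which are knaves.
Olivia is a knave.
Leo is a knave.
Noah is a knave.
Dave is a knight.
Eve is a knight.

Verification:
- Olivia (knave) says "Leo and I are different types" - this is FALSE (a lie) because Olivia is a knave and Leo is a knave.
- Leo (knave) says "Noah tells the truth" - this is FALSE (a lie) because Noah is a knave.
- Noah (knave) says "Olivia and I are different types" - this is FALSE (a lie) because Noah is a knave and Olivia is a knave.
- Dave (knight) says "Leo is a knave" - this is TRUE because Leo is a knave.
- Eve (knight) says "Olivia is a knave" - this is TRUE because Olivia is a knave.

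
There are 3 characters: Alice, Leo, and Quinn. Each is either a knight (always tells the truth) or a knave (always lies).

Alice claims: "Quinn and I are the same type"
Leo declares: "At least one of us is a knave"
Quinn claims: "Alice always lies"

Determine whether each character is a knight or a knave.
Alice is a knave.
Leo is a knight.
Quinn is a knight.

Verification:
- Alice (knave) says "Quinn and I are the same type" - this is FALSE (a lie) because Alice is a knave and Quinn is a knight.
- Leo (knight) says "At least one of us is a knave" - this is TRUE because Alice is a knave.
- Quinn (knight) says "Alice always lies" - this is TRUE because Alice is a knave.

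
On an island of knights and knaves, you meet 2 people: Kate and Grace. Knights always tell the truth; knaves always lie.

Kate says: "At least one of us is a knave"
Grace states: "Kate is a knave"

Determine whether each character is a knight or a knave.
Kate is a knight.
Grace is a knave.

Verification:
- Kate (knight) says "At least one of us is a knave" - this is TRUE because Grace is a knave.
- Grace (knave) says "Kate is a knave" - this is FALSE (a lie) because Kate is a knight.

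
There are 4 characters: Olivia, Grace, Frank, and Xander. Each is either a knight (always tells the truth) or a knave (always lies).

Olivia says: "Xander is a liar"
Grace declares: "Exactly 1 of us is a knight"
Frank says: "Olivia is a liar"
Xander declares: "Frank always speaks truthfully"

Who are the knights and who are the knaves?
Olivia is a knave.
Grace is a knave.
Frank is a knight.
Xander is a knight.

Verification:
- Olivia (knave) says "Xander is a liar" - this is FALSE (a lie) because Xander is a knight.
- Grace (knave) says "Exactly 1 of us is a knight" - this is FALSE (a lie) because there are 2 knights.
- Frank (knight) says "Olivia is a liar" - this is TRUE because Olivia is a knave.
- Xander (knight) says "Frank always speaks truthfully" - this is TRUE because Frank is a knight.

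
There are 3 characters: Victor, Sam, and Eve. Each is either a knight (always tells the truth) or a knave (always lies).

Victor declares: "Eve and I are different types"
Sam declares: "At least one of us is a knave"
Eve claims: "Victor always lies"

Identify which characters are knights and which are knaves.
Victor is a knight.
Sam is a knight.
Eve is a knave.

Verification:
- Victor (knight) says "Eve and I are different types" - this is TRUE because Victor is a knight and Eve is a knave.
- Sam (knight) says "At least one of us is a knave" - this is TRUE because Eve is a knave.
- Eve (knave) says "Victor always lies" - this is FALSE (a lie) because Victor is a knight.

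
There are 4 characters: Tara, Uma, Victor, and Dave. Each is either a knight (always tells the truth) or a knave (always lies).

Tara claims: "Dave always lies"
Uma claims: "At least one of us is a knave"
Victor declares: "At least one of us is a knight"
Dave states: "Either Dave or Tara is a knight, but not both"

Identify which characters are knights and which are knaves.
Tara is a knave.
Uma is a knight.
Victor is a knight.
Dave is a knight.

Verification:
- Tara (knave) says "Dave always lies" - this is FALSE (a lie) because Dave is a knight.
- Uma (knight) says "At least one of us is a knave" - this is TRUE because Tara is a knave.
- Victor (knight) says "At least one of us is a knight" - this is TRUE because Uma, Victor, and Dave are knights.
- Dave (knight) says "Either Dave or Tara is a knight, but not both" - this is TRUE because Dave is a knight and Tara is a knave.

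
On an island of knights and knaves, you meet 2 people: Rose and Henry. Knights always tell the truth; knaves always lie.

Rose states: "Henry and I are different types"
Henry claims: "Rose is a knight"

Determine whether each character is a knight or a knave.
Rose is a knave.
Henry is a knave.

Verification:
- Rose (knave) says "Henry and I are different types" - this is FALSE (a lie) because Rose is a knave and Henry is a knave.
- Henry (knave) says "Rose is a knight" - this is FALSE (a lie) because Rose is a knave.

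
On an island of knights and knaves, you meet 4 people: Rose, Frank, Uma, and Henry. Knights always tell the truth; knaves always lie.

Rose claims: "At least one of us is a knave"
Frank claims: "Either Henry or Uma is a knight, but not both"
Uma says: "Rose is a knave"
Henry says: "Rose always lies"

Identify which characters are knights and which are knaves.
Rose is a knight.
Frank is a knave.
Uma is a knave.
Henry is a knave.

Verification:
- Rose (knight) says "At least one of us is a knave" - this is TRUE because Frank, Uma, and Henry are knaves.
- Frank (knave) says "Either Henry or Uma is a knight, but not both" - this is FALSE (a lie) because Henry is a knave and Uma is a knave.
- Uma (knave) says "Rose is a knave" - this is FALSE (a lie) because Rose is a knight.
- Henry (knave) says "Rose always lies" - this is FALSE (a lie) because Rose is a knight.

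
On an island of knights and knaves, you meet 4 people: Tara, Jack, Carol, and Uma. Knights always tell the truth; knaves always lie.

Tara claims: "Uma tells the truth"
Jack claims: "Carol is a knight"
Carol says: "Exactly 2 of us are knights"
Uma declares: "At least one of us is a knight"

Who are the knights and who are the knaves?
Tara is a knave.
Jack is a knave.
Carol is a knave.
Uma is a knave.

Verification:
- Tara (knave) says "Uma tells the truth" - this is FALSE (a lie) because Uma is a knave.
- Jack (knave) says "Carol is a knight" - this is FALSE (a lie) because Carol is a knave.
- Carol (knave) says "Exactly 2 of us are knights" - this is FALSE (a lie) because there are 0 knights.
- Uma (knave) says "At least one of us is a knight" - this is FALSE (a lie) because no one is a knight.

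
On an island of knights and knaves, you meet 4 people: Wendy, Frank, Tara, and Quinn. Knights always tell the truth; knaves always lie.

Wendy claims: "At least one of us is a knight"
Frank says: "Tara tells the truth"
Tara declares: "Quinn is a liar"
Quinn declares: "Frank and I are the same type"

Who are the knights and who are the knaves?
Wendy is a knight.
Frank is a knight.
Tara is a knight.
Quinn is a knave.

Verification:
- Wendy (knight) says "At least one of us is a knight" - this is TRUE because Wendy, Frank, and Tara are knights.
- Frank (knight) says "Tara tells the truth" - this is TRUE because Tara is a knight.
- Tara (knight) says "Quinn is a liar" - this is TRUE because Quinn is a knave.
- Quinn (knave) says "Frank and I are the same type" - this is FALSE (a lie) because Quinn is a knave and Frank is a knight.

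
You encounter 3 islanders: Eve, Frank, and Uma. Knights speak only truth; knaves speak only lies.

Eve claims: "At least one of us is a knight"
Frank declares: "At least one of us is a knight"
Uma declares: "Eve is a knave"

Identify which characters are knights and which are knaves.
Eve is a knight.
Frank is a knight.
Uma is a knave.

Verification:
- Eve (knight) says "At least one of us is a knight" - this is TRUE because Eve and Frank are knights.
- Frank (knight) says "At least one of us is a knight" - this is TRUE because Eve and Frank are knights.
- Uma (knave) says "Eve is a knave" - this is FALSE (a lie) because Eve is a knight.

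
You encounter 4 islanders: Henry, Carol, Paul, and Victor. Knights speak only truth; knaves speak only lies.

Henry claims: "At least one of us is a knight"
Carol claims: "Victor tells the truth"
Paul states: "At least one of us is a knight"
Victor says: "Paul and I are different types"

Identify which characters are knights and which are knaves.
Henry is a knave.
Carol is a knave.
Paul is a knave.
Victor is a knave.

Verification:
- Henry (knave) says "At least one of us is a knight" - this is FALSE (a lie) because no one is a knight.
- Carol (knave) says "Victor tells the truth" - this is FALSE (a lie) because Victor is a knave.
- Paul (knave) says "At least one of us is a knight" - this is FALSE (a lie) because no one is a knight.
- Victor (knave) says "Paul and I are different types" - this is FALSE (a lie) because Victor is a knave and Paul is a knave.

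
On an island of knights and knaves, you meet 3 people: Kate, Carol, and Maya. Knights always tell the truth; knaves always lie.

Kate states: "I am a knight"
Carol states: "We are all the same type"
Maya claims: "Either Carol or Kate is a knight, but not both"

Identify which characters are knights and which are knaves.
Kate is a knight.
Carol is a knave.
Maya is a knight.

Verification:
- Kate (knight) says "I am a knight" - this is TRUE because Kate is a knight.
- Carol (knave) says "We are all the same type" - this is FALSE (a lie) because Kate and Maya are knights and Carol is a knave.
- Maya (knight) says "Either Carol or Kate is a knight, but not both" - this is TRUE because Carol is a knave and Kate is a knight.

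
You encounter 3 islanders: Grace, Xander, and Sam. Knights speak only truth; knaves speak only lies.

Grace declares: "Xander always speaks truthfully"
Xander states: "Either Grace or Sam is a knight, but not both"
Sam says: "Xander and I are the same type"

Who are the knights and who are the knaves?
Grace is a knight.
Xander is a knight.
Sam is a knave.

Verification:
- Grace (knight) says "Xander always speaks truthfully" - this is TRUE because Xander is a knight.
- Xander (knight) says "Either Grace or Sam is a knight, but not both" - this is TRUE because Grace is a knight and Sam is a knave.
- Sam (knave) says "Xander and I are the same type" - this is FALSE (a lie) because Sam is a knave and Xander is a knight.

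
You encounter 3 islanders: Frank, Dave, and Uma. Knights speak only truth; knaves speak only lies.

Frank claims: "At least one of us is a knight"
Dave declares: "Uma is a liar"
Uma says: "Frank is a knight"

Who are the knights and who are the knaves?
Frank is a knight.
Dave is a knave.
Uma is a knight.

Verification:
- Frank (knight) says "At least one of us is a knight" - this is TRUE because Frank and Uma are knights.
- Dave (knave) says "Uma is a liar" - this is FALSE (a lie) because Uma is a knight.
- Uma (knight) says "Frank is a knight" - this is TRUE because Frank is a knight.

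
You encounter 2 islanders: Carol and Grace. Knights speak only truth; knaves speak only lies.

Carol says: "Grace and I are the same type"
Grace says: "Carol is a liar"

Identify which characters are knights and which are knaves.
Carol is a knave.
Grace is a knight.

Verification:
- Carol (knave) says "Grace and I are the same type" - this is FALSE (a lie) because Carol is a knave and Grace is a knight.
- Grace (knight) says "Carol is a liar" - this is TRUE because Carol is a knave.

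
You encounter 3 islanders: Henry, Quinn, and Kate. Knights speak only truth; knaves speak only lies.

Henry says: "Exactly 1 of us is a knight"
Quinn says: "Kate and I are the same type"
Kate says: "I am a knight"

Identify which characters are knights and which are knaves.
Henry is a knave.
Quinn is a knight.
Kate is a knight.

Verification:
- Henry (knave) says "Exactly 1 of us is a knight" - this is FALSE (a lie) because there are 2 knights.
- Quinn (knight) says "Kate and I are the same type" - this is TRUE because Quinn is a knight and Kate is a knight.
- Kate (knight) says "I am a knight" - this is TRUE because Kate is a knight.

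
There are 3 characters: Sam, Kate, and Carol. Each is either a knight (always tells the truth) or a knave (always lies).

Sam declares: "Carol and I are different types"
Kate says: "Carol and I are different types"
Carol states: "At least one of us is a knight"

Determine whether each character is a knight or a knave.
Sam is a knave.
Kate is a knave.
Carol is a knave.

Verification:
- Sam (knave) says "Carol and I are different types" - this is FALSE (a lie) because Sam is a knave and Carol is a knave.
- Kate (knave) says "Carol and I are different types" - this is FALSE (a lie) because Kate is a knave and Carol is a knave.
- Carol (knave) says "At least one of us is a knight" - this is FALSE (a lie) because no one is a knight.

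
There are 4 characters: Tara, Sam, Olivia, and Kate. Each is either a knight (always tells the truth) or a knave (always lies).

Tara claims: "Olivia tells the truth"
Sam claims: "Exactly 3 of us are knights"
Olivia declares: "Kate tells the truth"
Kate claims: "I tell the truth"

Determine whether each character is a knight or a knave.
Tara is a knave.
Sam is a knave.
Olivia is a knave.
Kate is a knave.

Verification:
- Tara (knave) says "Olivia tells the truth" - this is FALSE (a lie) because Olivia is a knave.
- Sam (knave) says "Exactly 3 of us are knights" - this is FALSE (a lie) because there are 0 knights.
- Olivia (knave) says "Kate tells the truth" - this is FALSE (a lie) because Kate is a knave.
- Kate (knave) says "I tell the truth" - this is FALSE (a lie) because Kate is a knave.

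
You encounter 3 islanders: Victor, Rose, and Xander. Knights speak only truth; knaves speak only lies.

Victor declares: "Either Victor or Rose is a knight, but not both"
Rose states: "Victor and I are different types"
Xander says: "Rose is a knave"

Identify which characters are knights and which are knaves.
Victor is a knave.
Rose is a knave.
Xander is a knight.

Verification:
- Victor (knave) says "Either Victor or Rose is a knight, but not both" - this is FALSE (a lie) because Victor is a knave and Rose is a knave.
- Rose (knave) says "Victor and I are different types" - this is FALSE (a lie) because Rose is a knave and Victor is a knave.
- Xander (knight) says "Rose is a knave" - this is TRUE because Rose is a knave.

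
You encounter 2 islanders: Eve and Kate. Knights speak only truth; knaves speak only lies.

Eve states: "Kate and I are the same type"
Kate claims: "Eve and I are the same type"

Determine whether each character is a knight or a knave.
Eve is a knight.
Kate is a knight.

Verification:
- Eve (knight) says "Kate and I are the same type" - this is TRUE because Eve is a knight and Kate is a knight.
- Kate (knight) says "Eve and I are the same type" - this is TRUE because Kate is a knight and Eve is a knight.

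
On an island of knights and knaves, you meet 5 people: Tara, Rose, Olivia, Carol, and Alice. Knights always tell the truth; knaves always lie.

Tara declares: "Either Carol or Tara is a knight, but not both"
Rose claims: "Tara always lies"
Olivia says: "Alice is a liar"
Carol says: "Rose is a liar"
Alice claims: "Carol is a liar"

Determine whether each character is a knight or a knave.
Tara is a knave.
Rose is a knight.
Olivia is a knave.
Carol is a knave.
Alice is a knight.

Verification:
- Tara (knave) says "Either Carol or Tara is a knight, but not both" - this is FALSE (a lie) because Carol is a knave and Tara is a knave.
- Rose (knight) says "Tara always lies" - this is TRUE because Tara is a knave.
- Olivia (knave) says "Alice is a liar" - this is FALSE (a lie) because Alice is a knight.
- Carol (knave) says "Rose is a liar" - this is FALSE (a lie) because Rose is a knight.
- Alice (knight) says "Carol is a liar" - this is TRUE because Carol is a knave.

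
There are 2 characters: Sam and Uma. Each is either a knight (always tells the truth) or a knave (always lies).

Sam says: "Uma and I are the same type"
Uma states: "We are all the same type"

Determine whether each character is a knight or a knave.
Sam is a knight.
Uma is a knight.

Verification:
- Sam (knight) says "Uma and I are the same type" - this is TRUE because Sam is a knight and Uma is a knight.
- Uma (knight) says "We are all the same type" - this is TRUE because Sam and Uma are knights.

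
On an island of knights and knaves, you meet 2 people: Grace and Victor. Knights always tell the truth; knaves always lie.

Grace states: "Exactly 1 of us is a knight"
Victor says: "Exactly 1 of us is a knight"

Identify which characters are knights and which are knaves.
Grace is a knave.
Victor is a knave.

Verification:
- Grace (knave) says "Exactly 1 of us is a knight" - this is FALSE (a lie) because there are 0 knights.
- Victor (knave) says "Exactly 1 of us is a knight" - this is FALSE (a lie) because there are 0 knights.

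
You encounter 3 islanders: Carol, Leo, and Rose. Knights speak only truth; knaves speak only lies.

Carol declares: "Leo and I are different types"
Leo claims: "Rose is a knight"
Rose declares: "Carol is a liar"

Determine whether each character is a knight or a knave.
Carol is a knight.
Leo is a knave.
Rose is a knave.

Verification:
- Carol (knight) says "Leo and I are different types" - this is TRUE because Carol is a knight and Leo is a knave.
- Leo (knave) says "Rose is a knight" - this is FALSE (a lie) because Rose is a knave.
- Rose (knave) says "Carol is a liar" - this is FALSE (a lie) because Carol is a knight.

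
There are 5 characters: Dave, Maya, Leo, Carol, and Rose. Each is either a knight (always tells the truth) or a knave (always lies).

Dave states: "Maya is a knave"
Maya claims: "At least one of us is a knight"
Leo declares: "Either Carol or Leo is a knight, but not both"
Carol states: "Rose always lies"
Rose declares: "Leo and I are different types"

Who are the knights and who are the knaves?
Dave is a knave.
Maya is a knight.
Leo is a knave.
Carol is a knave.
Rose is a knight.

Verification:
- Dave (knave) says "Maya is a knave" - this is FALSE (a lie) because Maya is a knight.
- Maya (knight) says "At least one of us is a knight" - this is TRUE because Maya and Rose are knights.
- Leo (knave) says "Either Carol or Leo is a knight, but not both" - this is FALSE (a lie) because Carol is a knave and Leo is a knave.
- Carol (knave) says "Rose always lies" - this is FALSE (a lie) because Rose is a knight.
- Rose (knight) says "Leo and I are different types" - this is TRUE because Rose is a knight and Leo is a knave.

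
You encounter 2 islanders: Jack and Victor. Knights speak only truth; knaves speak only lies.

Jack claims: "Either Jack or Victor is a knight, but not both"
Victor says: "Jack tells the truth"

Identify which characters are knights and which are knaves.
Jack is a knave.
Victor is a knave.

Verification:
- Jack (knave) says "Either Jack or Victor is a knight, but not both" - this is FALSE (a lie) because Jack is a knave and Victor is a knave.
- Victor (knave) says "Jack tells the truth" - this is FALSE (a lie) because Jack is a knave.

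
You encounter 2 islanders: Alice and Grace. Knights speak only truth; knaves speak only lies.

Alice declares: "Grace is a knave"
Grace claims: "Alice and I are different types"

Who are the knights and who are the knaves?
Alice is a knave.
Grace is a knight.

Verification:
- Alice (knave) says "Grace is a knave" - this is FALSE (a lie) because Grace is a knight.
- Grace (knight) says "Alice and I are different types" - this is TRUE because Grace is a knight and Alice is a knave.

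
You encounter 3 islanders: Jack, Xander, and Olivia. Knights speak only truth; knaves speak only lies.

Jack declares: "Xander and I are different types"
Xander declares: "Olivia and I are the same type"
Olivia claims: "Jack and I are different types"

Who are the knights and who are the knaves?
Jack is a knave.
Xander is a knave.
Olivia is a knight.

Verification:
- Jack (knave) says "Xander and I are different types" - this is FALSE (a lie) because Jack is a knave and Xander is a knave.
- Xander (knave) says "Olivia and I are the same type" - this is FALSE (a lie) because Xander is a knave and Olivia is a knight.
- Olivia (knight) says "Jack and I are different types" - this is TRUE because Olivia is a knight and Jack is a knave.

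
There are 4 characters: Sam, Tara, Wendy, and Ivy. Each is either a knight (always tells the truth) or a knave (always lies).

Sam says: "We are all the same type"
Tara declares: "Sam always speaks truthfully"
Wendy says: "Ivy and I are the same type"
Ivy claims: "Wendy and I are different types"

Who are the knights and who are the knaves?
Sam is a knave.
Tara is a knave.
Wendy is a knave.
Ivy is a knight.

Verification:
- Sam (knave) says "We are all the same type" - this is FALSE (a lie) because Ivy is a knight and Sam, Tara, and Wendy are knaves.
- Tara (knave) says "Sam always speaks truthfully" - this is FALSE (a lie) because Sam is a knave.
- Wendy (knave) says "Ivy and I are the same type" - this is FALSE (a lie) because Wendy is a knave and Ivy is a knight.
- Ivy (knight) says "Wendy and I are different types" - this is TRUE because Ivy is a knight and Wendy is a knave.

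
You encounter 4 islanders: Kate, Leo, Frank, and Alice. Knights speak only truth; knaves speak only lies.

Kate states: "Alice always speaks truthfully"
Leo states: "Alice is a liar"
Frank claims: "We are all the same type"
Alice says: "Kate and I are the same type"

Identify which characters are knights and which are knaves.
Kate is a knight.
Leo is a knave.
Frank is a knave.
Alice is a knight.

Verification:
- Kate (knight) says "Alice always speaks truthfully" - this is TRUE because Alice is a knight.
- Leo (knave) says "Alice is a liar" - this is FALSE (a lie) because Alice is a knight.
- Frank (knave) says "We are all the same type" - this is FALSE (a lie) because Kate and Alice are knights and Leo and Frank are knaves.
- Alice (knight) says "Kate and I are the same type" - this is TRUE because Alice is a knight and Kate is a knight.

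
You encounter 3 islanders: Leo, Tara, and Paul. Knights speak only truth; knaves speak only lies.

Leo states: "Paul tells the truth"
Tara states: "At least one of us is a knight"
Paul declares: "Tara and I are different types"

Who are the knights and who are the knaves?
Leo is a knave.
Tara is a knave.
Paul is a knave.

Verification:
- Leo (knave) says "Paul tells the truth" - this is FALSE (a lie) because Paul is a knave.
- Tara (knave) says "At least one of us is a knight" - this is FALSE (a lie) because no one is a knight.
- Paul (knave) says "Tara and I are different types" - this is FALSE (a lie) because Paul is a knave and Tara is a knave.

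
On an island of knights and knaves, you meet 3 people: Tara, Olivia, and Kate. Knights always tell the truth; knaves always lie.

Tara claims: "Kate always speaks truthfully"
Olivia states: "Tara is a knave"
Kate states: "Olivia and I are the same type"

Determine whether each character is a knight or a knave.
Tara is a knave.
Olivia is a knight.
Kate is a knave.

Verification:
- Tara (knave) says "Kate always speaks truthfully" - this is FALSE (a lie) because Kate is a knave.
- Olivia (knight) says "Tara is a knave" - this is TRUE because Tara is a knave.
- Kate (knave) says "Olivia and I are the same type" - this is FALSE (a lie) because Kate is a knave and Olivia is a knight.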